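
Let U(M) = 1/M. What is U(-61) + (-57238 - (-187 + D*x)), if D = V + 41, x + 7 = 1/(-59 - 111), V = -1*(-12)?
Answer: -587768537/10370 ≈ -56680.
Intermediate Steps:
V = 12
x = -1191/170 (x = -7 + 1/(-59 - 111) = -7 + 1/(-170) = -7 - 1/170 = -1191/170 ≈ -7.0059)
D = 53 (D = 12 + 41 = 53)
U(-61) + (-57238 - (-187 + D*x)) = 1/(-61) + (-57238 - (-187 + 53*(-1191/170))) = -1/61 + (-57238 - (-187 - 63123/170)) = -1/61 + (-57238 - 1*(-94913/170)) = -1/61 + (-57238 + 94913/170) = -1/61 - 9635547/170 = -587768537/10370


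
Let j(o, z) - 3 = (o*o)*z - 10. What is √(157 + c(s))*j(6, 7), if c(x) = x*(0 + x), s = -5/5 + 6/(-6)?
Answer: 245*√161 ≈ 3108.7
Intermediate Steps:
j(o, z) = -7 + z*o² (j(o, z) = 3 + ((o*o)*z - 10) = 3 + (o²*z - 10) = 3 + (z*o² - 10) = 3 + (-10 + z*o²) = -7 + z*o²)
s = -2 (s = -5*⅕ + 6*(-⅙) = -1 - 1 = -2)
c(x) = x² (c(x) = x*x = x²)
√(157 + c(s))*j(6, 7) = √(157 + (-2)²)*(-7 + 7*6²) = √(157 + 4)*(-7 + 7*36) = √161*(-7 + 252) = √161*245 = 245*√161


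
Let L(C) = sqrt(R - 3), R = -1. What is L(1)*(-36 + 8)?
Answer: -56*I ≈ -56.0*I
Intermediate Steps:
L(C) = 2*I (L(C) = sqrt(-1 - 3) = sqrt(-4) = 2*I)
L(1)*(-36 + 8) = (2*I)*(-36 + 8) = (2*I)*(-28) = -56*I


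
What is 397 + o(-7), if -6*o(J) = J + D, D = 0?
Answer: 2389/6 ≈ 398.17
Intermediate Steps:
o(J) = -J/6 (o(J) = -(J + 0)/6 = -J/6)
397 + o(-7) = 397 - ⅙*(-7) = 397 + 7/6 = 2389/6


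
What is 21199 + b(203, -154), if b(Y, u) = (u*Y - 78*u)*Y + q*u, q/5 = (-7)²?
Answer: -3924281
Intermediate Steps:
q = 245 (q = 5*(-7)² = 5*49 = 245)
b(Y, u) = 245*u + Y*(-78*u + Y*u) (b(Y, u) = (u*Y - 78*u)*Y + 245*u = (Y*u - 78*u)*Y + 245*u = (-78*u + Y*u)*Y + 245*u = Y*(-78*u + Y*u) + 245*u = 245*u + Y*(-78*u + Y*u))
21199 + b(203, -154) = 21199 - 154*(245 + 203² - 78*203) = 21199 - 154*(245 + 41209 - 15834) = 21199 - 154*25620 = 21199 - 3945480 = -3924281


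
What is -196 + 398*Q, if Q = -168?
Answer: -67060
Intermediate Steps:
-196 + 398*Q = -196 + 398*(-168) = -196 - 66864 = -67060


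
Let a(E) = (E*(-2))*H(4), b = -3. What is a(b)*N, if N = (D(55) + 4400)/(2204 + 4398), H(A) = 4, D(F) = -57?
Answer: 52116/3301 ≈ 15.788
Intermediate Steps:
N = 4343/6602 (N = (-57 + 4400)/(2204 + 4398) = 4343/6602 ≈ 0.65783)
a(E) = -8*E (a(E) = (E*(-2))*4 = -2*E*4 = -8*E)
a(b)*N = -8*(-3)*(4343/6602) = 24*(4343/6602) = 52116/3301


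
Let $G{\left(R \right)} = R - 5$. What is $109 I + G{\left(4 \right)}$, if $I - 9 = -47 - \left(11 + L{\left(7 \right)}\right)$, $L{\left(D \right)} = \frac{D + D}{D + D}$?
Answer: $-5451$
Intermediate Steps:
$L{\left(D \right)} = 1$ ($L{\left(D \right)} = \frac{2 D}{2 D} = 2 D \frac{1}{2 D} = 1$)
$G{\left(R \right)} = -5 + R$ ($G{\left(R \right)} = R - 5 = -5 + R$)
$I = -50$ ($I = 9 - 59 = -50$)
$109 I + G{\left(4 \right)} = 109 \left(-50\right) + \left(-5 + 4\right) = -5450 - 1 = -5451$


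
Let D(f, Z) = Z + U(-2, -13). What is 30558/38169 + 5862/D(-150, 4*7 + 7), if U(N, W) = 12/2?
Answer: 74999852/521643 ≈ 143.78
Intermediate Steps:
U(N, W) = 6 (U(N, W) = 12*(½) = 6)
D(f, Z) = 6 + Z (D(f, Z) = Z + 6 = 6 + Z)
30558/38169 + 5862/D(-150, 4*7 + 7) = 30558/38169 + 5862/(6 + (4*7 + 7)) = 30558*(1/38169) + 5862/(6 + (28 + 7)) = 10186/12723 + 5862/(6 + 35) = 10186/12723 + 5862/41 = 74999852/521643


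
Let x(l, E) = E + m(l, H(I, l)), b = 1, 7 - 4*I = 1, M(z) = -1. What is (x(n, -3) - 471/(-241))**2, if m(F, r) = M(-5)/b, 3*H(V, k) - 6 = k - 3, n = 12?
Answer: 243049/58081 ≈ 4.1847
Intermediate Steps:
I = 3/2 (I = 7/4 - 1/4*1 = 7/4 - 1/4 = 3/2 ≈ 1.5000)
H(V, k) = 1 + k/3 (H(V, k) = 2 + (k - 3)/3 = 2 + (-3 + k)/3 = 2 + (-1 + k/3) = 1 + k/3)
m(F, r) = -1 (m(F, r) = -1/1 = -1*1 = -1)
x(l, E) = -1 + E (x(l, E) = E - 1 = -1 + E)
(x(n, -3) - 471/(-241))**2 = ((-1 - 3) - 471/(-241))**2 = (-4 - 471*(-1/241))**2 = (-4 + 471/241)**2 = (-493/241)**2 = 243049/58081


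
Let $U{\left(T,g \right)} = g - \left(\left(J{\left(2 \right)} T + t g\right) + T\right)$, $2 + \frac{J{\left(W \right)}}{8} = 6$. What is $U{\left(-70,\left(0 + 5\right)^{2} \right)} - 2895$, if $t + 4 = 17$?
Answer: $-885$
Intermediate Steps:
$t = 13$ ($t = -4 + 17 = 13$)
$J{\left(W \right)} = 32$ ($J{\left(W \right)} = -16 + 8 \cdot 6 = -16 + 48 = 32$)
$U{\left(T,g \right)} = - 33 T - 12 g$ ($U{\left(T,g \right)} = g - \left(\left(32 T + 13 g\right) + T\right) = g - \left(\left(13 g + 32 T\right) + T\right) = g - \left(13 g + 33 T\right) = - 33 T - 12 g$)
$U{\left(-70,\left(0 + 5\right)^{2} \right)} - 2895 = \left(\left(-33\right) \left(-70\right) - 12 \left(0 + 5\right)^{2}\right) - 2895 = \left(2310 - 12 \cdot 5^{2}\right) - 2895 = \left(2310 - 300\right) - 2895 = 2010 - 2895 = -885$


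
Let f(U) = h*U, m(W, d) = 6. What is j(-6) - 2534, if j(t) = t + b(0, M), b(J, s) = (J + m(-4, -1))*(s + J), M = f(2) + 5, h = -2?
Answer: -2534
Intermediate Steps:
f(U) = -2*U
M = 1 (M = -2*2 + 5 = -4 + 5 = 1)
b(J, s) = (6 + J)*(J + s) (b(J, s) = (J + 6)*(s + J) = (6 + J)*(J + s))
j(t) = 6 + t (j(t) = t + (0² + 6*0 + 6*1 + 0*1) = t + (0 + 0 + 6 + 0) = t + 6 = 6 + t)
j(-6) - 2534 = (6 - 6) - 2534 = 0 - 2534 = -2534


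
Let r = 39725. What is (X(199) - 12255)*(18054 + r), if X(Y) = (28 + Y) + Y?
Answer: -683467791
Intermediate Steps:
X(Y) = 28 + 2*Y
(X(199) - 12255)*(18054 + r) = ((28 + 2*199) - 12255)*(18054 + 39725) = ((28 + 398) - 12255)*57779 = (426 - 12255)*57779 = -11829*57779 = -683467791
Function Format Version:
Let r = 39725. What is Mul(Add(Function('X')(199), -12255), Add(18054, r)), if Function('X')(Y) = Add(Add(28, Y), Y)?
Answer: -683467791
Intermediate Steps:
Function('X')(Y) = Add(28, Mul(2, Y))
Mul(Add(Function('X')(199), -12255), Add(18054, r)) = Mul(Add(Add(28, Mul(2, 199)), -12255), Add(18054, 39725)) = Mul(Add(Add(28, 398), -12255), 57779) = Mul(Add(426, -12255), 57779) = Mul(-11829, 57779) = -683467791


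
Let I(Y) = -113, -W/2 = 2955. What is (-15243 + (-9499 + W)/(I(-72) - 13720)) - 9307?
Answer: -339584741/13833 ≈ -24549.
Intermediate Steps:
W = -5910 (W = -2*2955 = -5910)
(-15243 + (-9499 + W)/(I(-72) - 13720)) - 9307 = (-15243 + (-9499 - 5910)/(-113 - 13720)) - 9307 = (-15243 - 15409/(-13833)) - 9307 = (-15243 - 15409*(-1/13833)) - 9307 = (-15243 + 15409/13833) - 9307 = -210841010/13833 - 9307 = -339584741/13833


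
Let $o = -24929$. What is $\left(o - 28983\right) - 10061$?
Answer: $-63973$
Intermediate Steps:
$\left(o - 28983\right) - 10061 = \left(-24929 - 28983\right) - 10061 = -53912 - 10061 = -63973$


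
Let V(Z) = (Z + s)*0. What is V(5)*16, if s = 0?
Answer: 0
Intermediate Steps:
V(Z) = 0 (V(Z) = (Z + 0)*0 = Z*0 = 0)
V(5)*16 = 0*16 = 0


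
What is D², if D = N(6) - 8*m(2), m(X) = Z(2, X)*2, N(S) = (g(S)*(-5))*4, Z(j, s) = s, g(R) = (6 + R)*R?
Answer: 2166784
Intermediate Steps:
g(R) = R*(6 + R)
N(S) = -20*S*(6 + S) (N(S) = ((S*(6 + S))*(-5))*4 = -5*S*(6 + S)*4 = -20*S*(6 + S))
m(X) = 2*X (m(X) = X*2 = 2*X)
D = -1472 (D = -20*6*(6 + 6) - 16*2 = -20*6*12 - 8*4 = -1440 - 32 = -1472)
D² = (-1472)² = 2166784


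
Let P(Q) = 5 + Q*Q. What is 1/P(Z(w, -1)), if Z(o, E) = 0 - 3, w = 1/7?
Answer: 1/14 ≈ 0.071429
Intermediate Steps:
w = ⅐ ≈ 0.14286
Z(o, E) = -3
P(Q) = 5 + Q²
1/P(Z(w, -1)) = 1/(5 + (-3)²) = 1/(5 + 9) = 1/14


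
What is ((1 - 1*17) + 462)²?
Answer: 198916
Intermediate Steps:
((1 - 1*17) + 462)² = ((1 - 17) + 462)² = (-16 + 462)² = 446² = 198916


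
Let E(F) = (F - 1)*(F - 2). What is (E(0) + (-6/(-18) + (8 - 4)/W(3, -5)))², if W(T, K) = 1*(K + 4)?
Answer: 25/9 ≈ 2.7778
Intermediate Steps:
W(T, K) = 4 + K (W(T, K) = 1*(4 + K) = 4 + K)
E(F) = (-1 + F)*(-2 + F)
(E(0) + (-6/(-18) + (8 - 4)/W(3, -5)))² = ((2 + 0² - 3*0) + (-6/(-18) + (8 - 4)/(4 - 5)))² = ((2 + 0 + 0) + (-6*(-1/18) + 4/(-1)))² = (2 + (⅓ + 4*(-1)))² = (2 + (⅓ - 4))² = (2 - 11/3)² = (-5/3)² = 25/9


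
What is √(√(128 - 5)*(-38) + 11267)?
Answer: √(11267 - 38*√123) ≈ 104.14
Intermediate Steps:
√(√(128 - 5)*(-38) + 11267) = √(√123*(-38) + 11267) = √(-38*√123 + 11267) = √(11267 - 38*√123)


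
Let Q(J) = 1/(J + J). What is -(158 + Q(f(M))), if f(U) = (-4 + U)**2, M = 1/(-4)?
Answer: -45670/289 ≈ -158.03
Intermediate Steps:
M = -1/4 ≈ -0.25000
Q(J) = 1/(2*J)
-(158 + Q(f(M))) = -(158 + 1/(2*((-4 - 1/4)**2))) = -(158 + 1/(2*((-17/4)**2))) = -(158 + 1/(2*(289/16))) = -(158 + (1/2)*(16/289)) = -(158 + 8/289) = -1*45670/289 = -45670/289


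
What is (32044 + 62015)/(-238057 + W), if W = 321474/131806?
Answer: -6198770277/15688509734 ≈ -0.39512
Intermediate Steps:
W = 160737/65903 (W = 321474*(1/131806) = 160737/65903 ≈ 2.4390)
(32044 + 62015)/(-238057 + W) = (32044 + 62015)/(-238057 + 160737/65903) = 94059/(-15688509734/65903) = 94059*(-65903/15688509734) = -6198770277/15688509734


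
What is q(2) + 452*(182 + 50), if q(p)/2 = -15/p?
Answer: 104849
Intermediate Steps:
q(p) = -30/p (q(p) = 2*(-15/p) = -30/p)
q(2) + 452*(182 + 50) = -30/2 + 452*(182 + 50) = -30*1/2 + 452*232 = -15 + 104864 = 104849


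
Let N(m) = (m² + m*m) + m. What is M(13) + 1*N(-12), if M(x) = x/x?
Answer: 277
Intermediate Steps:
M(x) = 1
N(m) = m + 2*m² (N(m) = (m² + m²) + m = 2*m² + m = m + 2*m²)
M(13) + 1*N(-12) = 1 + 1*(-12*(1 + 2*(-12))) = 1 + 1*(-12*(1 - 24)) = 1 + 1*(-12*(-23)) = 1 + 1*276 = 1 + 276 = 277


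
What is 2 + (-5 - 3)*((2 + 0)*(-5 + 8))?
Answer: -46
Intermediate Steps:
2 + (-5 - 3)*((2 + 0)*(-5 + 8)) = 2 - 16*3 = 2 - 8*6 = 2 - 48 = -46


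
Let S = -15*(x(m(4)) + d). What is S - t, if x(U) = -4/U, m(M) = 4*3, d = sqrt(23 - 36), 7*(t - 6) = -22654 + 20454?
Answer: 2193/7 - 15*I*sqrt(13) ≈ 313.29 - 54.083*I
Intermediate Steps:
t = -2158/7 (t = 6 + (-22654 + 20454)/7 = 6 + (1/7)*(-2200) = 6 - 2200/7 = -2158/7 ≈ -308.29)
d = I*sqrt(13) (d = sqrt(-13) = I*sqrt(13) ≈ 3.6056*I)
m(M) = 12
S = 5 - 15*I*sqrt(13) (S = -15*(-4/12 + I*sqrt(13)) = -15*(-4*1/12 + I*sqrt(13)) = -15*(-1/3 + I*sqrt(13)) = 5 - 15*I*sqrt(13) ≈ 5.0 - 54.083*I)
S - t = (5 - 15*I*sqrt(13)) - 1*(-2158/7) = (5 - 15*I*sqrt(13)) + 2158/7 = 2193/7 - 15*I*sqrt(13)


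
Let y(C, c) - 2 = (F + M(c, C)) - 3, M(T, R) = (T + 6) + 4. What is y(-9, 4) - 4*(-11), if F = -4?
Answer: 53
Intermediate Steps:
M(T, R) = 10 + T (M(T, R) = (6 + T) + 4 = 10 + T)
y(C, c) = 5 + c (y(C, c) = 2 + ((-4 + (10 + c)) - 3) = 2 + ((6 + c) - 3) = 2 + (3 + c) = 5 + c)
y(-9, 4) - 4*(-11) = (5 + 4) - 4*(-11) = 9 + 44 = 53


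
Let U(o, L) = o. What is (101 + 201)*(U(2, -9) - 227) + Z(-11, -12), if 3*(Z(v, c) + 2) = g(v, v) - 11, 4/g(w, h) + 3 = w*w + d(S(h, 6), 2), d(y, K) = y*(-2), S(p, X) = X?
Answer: -10804949/159 ≈ -67956.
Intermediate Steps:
d(y, K) = -2*y
g(w, h) = 4/(-15 + w²) (g(w, h) = 4/(-3 + (w*w - 2*6)) = 4/(-3 + (w² - 12)) = 4/(-3 + (-12 + w²)) = 4/(-15 + w²))
Z(v, c) = -17/3 + 4/(3*(-15 + v²)) (Z(v, c) = -2 + (4/(-15 + v²) - 11)/3 = -2 + (-11 + 4/(-15 + v²))/3 = -2 + (-11/3 + 4/(3*(-15 + v²))) = -17/3 + 4/(3*(-15 + v²)))
(101 + 201)*(U(2, -9) - 227) + Z(-11, -12) = (101 + 201)*(2 - 227) + (259 - 17*(-11)²)/(3*(-15 + (-11)²)) = 302*(-225) + (259 - 17*121)/(3*(-15 + 121)) = -67950 + (⅓)*(259 - 2057)/106 = -67950 + (⅓)*(1/106)*(-1798) = -67950 - 899/159 = -10804949/159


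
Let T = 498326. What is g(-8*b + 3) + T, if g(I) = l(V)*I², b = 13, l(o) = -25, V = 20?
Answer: 243301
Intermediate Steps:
g(I) = -25*I²
g(-8*b + 3) + T = -25*(-8*13 + 3)² + 498326 = -25*(-104 + 3)² + 498326 = -25*(-101)² + 498326 = -25*10201 + 498326 = -255025 + 498326 = 243301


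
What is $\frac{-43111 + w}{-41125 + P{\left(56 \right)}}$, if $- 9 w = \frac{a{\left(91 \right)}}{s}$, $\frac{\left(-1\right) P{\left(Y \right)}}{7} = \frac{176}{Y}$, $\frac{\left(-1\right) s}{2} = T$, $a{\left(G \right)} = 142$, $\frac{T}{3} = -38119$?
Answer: $\frac{44370401714}{42349027311} \approx 1.0477$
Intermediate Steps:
$T = -114357$ ($T = 3 \left(-38119\right) = -114357$)
$s = 228714$ ($s = \left(-2\right) \left(-114357\right) = 228714$)
$P{\left(Y \right)} = - \frac{1232}{Y}$ ($P{\left(Y \right)} = - 7 \frac{176}{Y} = - \frac{1232}{Y}$)
$w = - \frac{71}{1029213}$ ($w = - \frac{142 \cdot \frac{1}{228714}}{9} = \left(- \frac{1}{9}\right) \frac{71}{114357} = - \frac{71}{1029213} \approx -6.8985 \cdot 10^{-5}$)
$\frac{-43111 + w}{-41125 + P{\left(56 \right)}} = \frac{-43111 - \frac{71}{1029213}}{-41125 - \frac{1232}{56}} = - \frac{44370401714}{1029213 \left(-41125 - 22\right)} = - \frac{44370401714}{1029213 \left(-41147\right)} = \left(- \frac{44370401714}{1029213}\right) \left(- \frac{1}{41147}\right) = \frac{44370401714}{42349027311}$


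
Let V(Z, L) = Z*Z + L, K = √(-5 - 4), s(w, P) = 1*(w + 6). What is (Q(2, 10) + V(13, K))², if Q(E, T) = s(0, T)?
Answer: 30616 + 1050*I ≈ 30616.0 + 1050.0*I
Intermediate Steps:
s(w, P) = 6 + w (s(w, P) = 1*(6 + w) = 6 + w)
Q(E, T) = 6 (Q(E, T) = 6 + 0 = 6)
K = 3*I (K = √(-9) = 3*I ≈ 3.0*I)
V(Z, L) = L + Z² (V(Z, L) = Z² + L = L + Z²)
(Q(2, 10) + V(13, K))² = (6 + (3*I + 13²))² = (6 + (3*I + 169))² = (6 + (169 + 3*I))² = (175 + 3*I)²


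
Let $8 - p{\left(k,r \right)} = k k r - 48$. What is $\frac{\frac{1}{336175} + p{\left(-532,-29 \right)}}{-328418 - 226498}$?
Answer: $- \frac{2759241028601}{186548886300} \approx -14.791$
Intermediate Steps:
$p{\left(k,r \right)} = 56 - r k^{2}$ ($p{\left(k,r \right)} = 8 - \left(k k r - 48\right) = 8 - \left(k^{2} r - 48\right) = 8 - \left(r k^{2} - 48\right) = 8 - \left(-48 + r k^{2}\right) = 56 - r k^{2}$)
$\frac{\frac{1}{336175} + p{\left(-532,-29 \right)}}{-328418 - 226498} = \frac{\frac{1}{336175} - \left(-56 - 29 \left(-532\right)^{2}\right)}{-328418 - 226498} = \frac{\frac{1}{336175} - \left(-56 - 8207696\right)}{-554916} = \left(\frac{1}{336175} + \left(56 + 8207696\right)\right) \left(- \frac{1}{554916}\right) = \left(\frac{1}{336175} + 8207752\right) \left(- \frac{1}{554916}\right) = \frac{2759241028601}{336175} \left(- \frac{1}{554916}\right) = - \frac{2759241028601}{186548886300}$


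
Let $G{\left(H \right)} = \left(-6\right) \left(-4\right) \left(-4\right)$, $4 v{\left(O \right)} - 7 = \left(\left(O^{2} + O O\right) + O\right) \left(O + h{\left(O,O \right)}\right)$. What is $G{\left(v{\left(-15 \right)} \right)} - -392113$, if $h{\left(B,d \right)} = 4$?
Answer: $392017$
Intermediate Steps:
$v{\left(O \right)} = \frac{7}{4} + \frac{\left(4 + O\right) \left(O + 2 O^{2}\right)}{4}$ ($v{\left(O \right)} = \frac{7}{4} + \frac{\left(\left(O^{2} + O O\right) + O\right) \left(O + 4\right)}{4} = \frac{7}{4} + \frac{\left(\left(O^{2} + O^{2}\right) + O\right) \left(4 + O\right)}{4} = \frac{7}{4} + \frac{\left(2 O^{2} + O\right) \left(4 + O\right)}{4} = \frac{7}{4} + \frac{\left(O + 2 O^{2}\right) \left(4 + O\right)}{4} = \frac{7}{4} + \frac{\left(4 + O\right) \left(O + 2 O^{2}\right)}{4}$)
$G{\left(H \right)} = -96$ ($G{\left(H \right)} = 24 \left(-4\right) = -96$)
$G{\left(v{\left(-15 \right)} \right)} - -392113 = -96 - -392113 = -96 + 392113 = 392017$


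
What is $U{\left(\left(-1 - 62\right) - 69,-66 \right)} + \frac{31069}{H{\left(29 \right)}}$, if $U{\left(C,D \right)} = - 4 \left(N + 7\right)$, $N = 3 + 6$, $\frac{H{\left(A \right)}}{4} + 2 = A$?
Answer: $\frac{24157}{108} \approx 223.68$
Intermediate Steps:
$H{\left(A \right)} = -8 + 4 A$
$N = 9$
$U{\left(C,D \right)} = -64$ ($U{\left(C,D \right)} = - 4 \left(9 + 7\right) = \left(-4\right) 16 = -64$)
$U{\left(\left(-1 - 62\right) - 69,-66 \right)} + \frac{31069}{H{\left(29 \right)}} = -64 + \frac{31069}{-8 + 4 \cdot 29} = -64 + \frac{31069}{-8 + 116} = -64 + \frac{31069}{108} = \frac{24157}{108}$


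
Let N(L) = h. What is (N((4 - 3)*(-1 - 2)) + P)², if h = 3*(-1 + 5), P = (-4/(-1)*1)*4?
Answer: 784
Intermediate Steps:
P = 16 (P = (-4*(-1)*1)*4 = (4*1)*4 = 4*4 = 16)
h = 12 (h = 3*4 = 12)
N(L) = 12
(N((4 - 3)*(-1 - 2)) + P)² = (12 + 16)² = 28² = 784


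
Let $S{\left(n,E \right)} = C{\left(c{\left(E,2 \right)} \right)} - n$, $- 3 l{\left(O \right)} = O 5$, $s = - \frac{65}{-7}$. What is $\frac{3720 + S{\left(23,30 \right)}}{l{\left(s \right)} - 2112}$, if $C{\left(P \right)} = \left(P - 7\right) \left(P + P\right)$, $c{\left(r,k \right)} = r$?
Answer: $- \frac{106617}{44677} \approx -2.3864$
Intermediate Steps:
$s = \frac{65}{7}$ ($s = \left(-65\right) \left(- \frac{1}{7}\right) = \frac{65}{7} \approx 9.2857$)
$l{\left(O \right)} = - \frac{5 O}{3}$ ($l{\left(O \right)} = - \frac{O 5}{3} = - \frac{5 O}{3}$)
$C{\left(P \right)} = 2 P \left(-7 + P\right)$ ($C{\left(P \right)} = \left(-7 + P\right) 2 P = 2 P \left(-7 + P\right)$)
$S{\left(n,E \right)} = - n + 2 E \left(-7 + E\right)$ ($S{\left(n,E \right)} = 2 E \left(-7 + E\right) - n = - n + 2 E \left(-7 + E\right)$)
$\frac{3720 + S{\left(23,30 \right)}}{l{\left(s \right)} - 2112} = \frac{3720 + \left(\left(-1\right) 23 + 2 \cdot 30 \left(-7 + 30\right)\right)}{\left(- \frac{5}{3}\right) \frac{65}{7} - 2112} = \frac{3720 - \left(23 - 1380\right)}{- \frac{325}{21} - 2112} = \frac{3720 + \left(-23 + 1380\right)}{- \frac{44677}{21}} = \left(3720 + 1357\right) \left(- \frac{21}{44677}\right) = 5077 \left(- \frac{21}{44677}\right) = - \frac{106617}{44677}$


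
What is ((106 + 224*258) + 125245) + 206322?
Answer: 389465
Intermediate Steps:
((106 + 224*258) + 125245) + 206322 = ((106 + 57792) + 125245) + 206322 = (57898 + 125245) + 206322 = 183143 + 206322 = 389465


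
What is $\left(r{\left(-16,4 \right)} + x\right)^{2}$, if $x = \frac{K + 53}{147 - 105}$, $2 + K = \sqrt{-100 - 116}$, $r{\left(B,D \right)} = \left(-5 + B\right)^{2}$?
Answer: $\frac{38328457}{196} + \frac{6191 i \sqrt{6}}{49} \approx 1.9555 \cdot 10^{5} + 309.49 i$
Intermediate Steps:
$K = -2 + 6 i \sqrt{6}$ ($K = -2 + \sqrt{-100 - 116} = -2 + \sqrt{-216} = -2 + 6 i \sqrt{6} \approx -2.0 + 14.697 i$)
$x = \frac{17}{14} + \frac{i \sqrt{6}}{7}$ ($x = \frac{\left(-2 + 6 i \sqrt{6}\right) + 53}{147 - 105} = \frac{51 + 6 i \sqrt{6}}{42} = \left(51 + 6 i \sqrt{6}\right) \frac{1}{42} = \frac{17}{14} + \frac{i \sqrt{6}}{7} \approx 1.2143 + 0.34993 i$)
$\left(r{\left(-16,4 \right)} + x\right)^{2} = \left(\left(-5 - 16\right)^{2} + \left(\frac{17}{14} + \frac{i \sqrt{6}}{7}\right)\right)^{2} = \left(\left(-21\right)^{2} + \left(\frac{17}{14} + \frac{i \sqrt{6}}{7}\right)\right)^{2} = \left(441 + \left(\frac{17}{14} + \frac{i \sqrt{6}}{7}\right)\right)^{2} = \left(\frac{6191}{14} + \frac{i \sqrt{6}}{7}\right)^{2}$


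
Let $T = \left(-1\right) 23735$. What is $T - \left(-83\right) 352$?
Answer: $5481$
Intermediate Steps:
$T = -23735$
$T - \left(-83\right) 352 = -23735 - \left(-83\right) 352 = -23735 - -29216 = -23735 + 29216 = 5481$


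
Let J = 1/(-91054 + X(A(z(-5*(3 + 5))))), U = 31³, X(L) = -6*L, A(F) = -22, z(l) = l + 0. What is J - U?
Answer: -2708657303/90922 ≈ -29791.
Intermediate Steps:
z(l) = l
U = 29791
J = -1/90922 (J = 1/(-91054 - 6*(-22)) = 1/(-91054 + 132) = 1/(-90922) = -1/90922 ≈ -1.0998e-5)
J - U = -1/90922 - 1*29791 = -1/90922 - 29791 = -2708657303/90922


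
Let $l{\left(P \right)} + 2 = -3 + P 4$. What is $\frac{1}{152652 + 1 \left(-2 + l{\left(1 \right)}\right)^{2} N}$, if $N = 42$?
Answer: $\frac{1}{153030} \approx 6.5347 \cdot 10^{-6}$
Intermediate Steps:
$l{\left(P \right)} = -5 + 4 P$ ($l{\left(P \right)} = -2 + \left(-3 + P 4\right) = -2 + \left(-3 + 4 P\right) = -5 + 4 P$)
$\frac{1}{152652 + 1 \left(-2 + l{\left(1 \right)}\right)^{2} N} = \frac{1}{152652 + 1 \left(-2 + \left(-5 + 4 \cdot 1\right)\right)^{2} \cdot 42} = \frac{1}{152652 + 1 \left(-2 + \left(-5 + 4\right)\right)^{2} \cdot 42} = \frac{1}{152652 + 1 \left(-2 - 1\right)^{2} \cdot 42} = \frac{1}{152652 + 1 \left(-3\right)^{2} \cdot 42} = \frac{1}{152652 + 1 \cdot 9 \cdot 42} = \frac{1}{152652 + 9 \cdot 42} = \frac{1}{152652 + 378} = \frac{1}{153030}$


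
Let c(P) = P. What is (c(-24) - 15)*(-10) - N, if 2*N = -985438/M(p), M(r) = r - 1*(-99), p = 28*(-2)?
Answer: 509489/43 ≈ 11849.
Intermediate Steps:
p = -56
M(r) = 99 + r (M(r) = r + 99 = 99 + r)
N = -492719/43 (N = (-985438/(99 - 56))/2 = (-985438/43)/2 = (-985438*1/43)/2 = (½)*(-985438/43) = -492719/43 ≈ -11459.)
(c(-24) - 15)*(-10) - N = (-24 - 15)*(-10) - 1*(-492719/43) = -39*(-10) + 492719/43 = 390 + 492719/43 = 509489/43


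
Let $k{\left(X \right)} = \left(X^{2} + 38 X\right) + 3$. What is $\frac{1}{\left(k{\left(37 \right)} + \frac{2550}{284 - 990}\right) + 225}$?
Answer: $\frac{353}{1058784} \approx 0.0003334$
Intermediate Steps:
$k{\left(X \right)} = 3 + X^{2} + 38 X$
$\frac{1}{\left(k{\left(37 \right)} + \frac{2550}{284 - 990}\right) + 225} = \frac{1}{\left(\left(3 + 37^{2} + 38 \cdot 37\right) + \frac{2550}{284 - 990}\right) + 225} = \frac{1}{\left(\left(3 + 1369 + 1406\right) + \frac{2550}{-706}\right) + 225} = \frac{1}{\left(2778 + 2550 \left(- \frac{1}{706}\right)\right) + 225} = \frac{1}{\left(2778 - \frac{1275}{353}\right) + 225} = \frac{1}{\frac{979359}{353} + 225} = \frac{1}{\frac{1058784}{353}} = \frac{353}{1058784}$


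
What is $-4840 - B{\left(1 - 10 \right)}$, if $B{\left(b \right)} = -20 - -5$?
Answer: $-4825$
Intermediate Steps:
$B{\left(b \right)} = -15$ ($B{\left(b \right)} = -20 + 5 = -15$)
$-4840 - B{\left(1 - 10 \right)} = -4840 - -15 = -4840 + 15 = -4825$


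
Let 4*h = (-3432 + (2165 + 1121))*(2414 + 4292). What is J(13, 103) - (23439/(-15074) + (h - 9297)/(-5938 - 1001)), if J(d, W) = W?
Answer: 7106496395/104598486 ≈ 67.941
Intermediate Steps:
h = -244769 (h = ((-3432 + (2165 + 1121))*(2414 + 4292))/4 = ((-3432 + 3286)*6706)/4 = (-146*6706)/4 = (1/4)*(-979076) = -244769)
J(13, 103) - (23439/(-15074) + (h - 9297)/(-5938 - 1001)) = 103 - (23439/(-15074) + (-244769 - 9297)/(-5938 - 1001)) = 103 - (23439*(-1/15074) - 254066/(-6939)) = 103 - (-23439/15074 - 254066*(-1/6939)) = 103 - (-23439/15074 + 254066/6939) = 103 - 1*3667147663/104598486 = 103 - 3667147663/104598486 = 7106496395/104598486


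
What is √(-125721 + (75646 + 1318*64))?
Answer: √34277 ≈ 185.14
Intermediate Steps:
√(-125721 + (75646 + 1318*64)) = √(-125721 + (75646 + 84352)) = √(-125721 + 159998) = √34277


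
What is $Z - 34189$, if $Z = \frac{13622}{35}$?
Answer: $- \frac{168999}{5} \approx -33800.0$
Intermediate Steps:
$Z = \frac{1946}{5}$ ($Z = 13622 \cdot \frac{1}{35} = \frac{1946}{5} \approx 389.2$)
$Z - 34189 = \frac{1946}{5} - 34189 = - \frac{168999}{5}$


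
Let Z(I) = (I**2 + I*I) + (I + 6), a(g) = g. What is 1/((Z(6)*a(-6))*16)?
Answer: -1/8064 ≈ -0.00012401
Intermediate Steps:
Z(I) = 6 + I + 2*I**2 (Z(I) = (I**2 + I**2) + (6 + I) = 2*I**2 + (6 + I) = 6 + I + 2*I**2)
1/((Z(6)*a(-6))*16) = 1/(((6 + 6 + 2*6**2)*(-6))*16) = 1/(((6 + 6 + 2*36)*(-6))*16) = 1/(((6 + 6 + 72)*(-6))*16) = 1/((84*(-6))*16) = 1/(-504*16) = 1/(-8064) = -1/8064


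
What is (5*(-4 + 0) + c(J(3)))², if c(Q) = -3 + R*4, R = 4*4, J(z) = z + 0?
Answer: 1681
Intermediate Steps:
J(z) = z
R = 16
c(Q) = 61 (c(Q) = -3 + 16*4 = -3 + 64 = 61)
(5*(-4 + 0) + c(J(3)))² = (5*(-4 + 0) + 61)² = (5*(-4) + 61)² = (-20 + 61)² = 41² = 1681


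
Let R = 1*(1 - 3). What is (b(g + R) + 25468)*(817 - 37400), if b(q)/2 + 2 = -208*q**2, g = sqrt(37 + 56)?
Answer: 544647704 - 60874112*sqrt(93) ≈ -4.2401e+7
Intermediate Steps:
g = sqrt(93) ≈ 9.6436
R = -2 (R = 1*(-2) = -2)
b(q) = -4 - 416*q**2 (b(q) = -4 + 2*(-208*q**2) = -4 - 416*q**2)
(b(g + R) + 25468)*(817 - 37400) = ((-4 - 416*(sqrt(93) - 2)**2) + 25468)*(817 - 37400) = ((-4 - 416*(-2 + sqrt(93))**2) + 25468)*(-36583) = (25464 - 416*(-2 + sqrt(93))**2)*(-36583) = -931549512 + 15218528*(-2 + sqrt(93))**2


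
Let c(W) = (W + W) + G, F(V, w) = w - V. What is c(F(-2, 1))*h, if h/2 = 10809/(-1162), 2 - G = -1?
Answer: -97281/581 ≈ -167.44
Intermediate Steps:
G = 3 (G = 2 - 1*(-1) = 2 + 1 = 3)
c(W) = 3 + 2*W (c(W) = (W + W) + 3 = 2*W + 3 = 3 + 2*W)
h = -10809/581 (h = 2*(10809/(-1162)) = 2*(10809*(-1/1162)) = 2*(-10809/1162) = -10809/581 ≈ -18.604)
c(F(-2, 1))*h = (3 + 2*(1 - 1*(-2)))*(-10809/581) = (3 + 2*(1 + 2))*(-10809/581) = (3 + 2*3)*(-10809/581) = (3 + 6)*(-10809/581) = 9*(-10809/581) = -97281/581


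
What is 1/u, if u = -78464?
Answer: -1/78464 ≈ -1.2745e-5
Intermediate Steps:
1/u = 1/(-78464) = -1/78464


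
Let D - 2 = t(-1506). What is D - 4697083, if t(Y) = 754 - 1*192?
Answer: -4696519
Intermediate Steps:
t(Y) = 562 (t(Y) = 754 - 192 = 562)
D = 564 (D = 2 + 562 = 564)
D - 4697083 = 564 - 4697083 = -4696519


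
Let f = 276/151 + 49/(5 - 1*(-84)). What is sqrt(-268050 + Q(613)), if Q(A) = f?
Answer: 7*I*sqrt(987983714557)/13439 ≈ 517.73*I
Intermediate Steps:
f = 31963/13439 (f = 276*(1/151) + 49/(5 + 84) = 276/151 + 49/89 = 31963/13439 ≈ 2.3784)
Q(A) = 31963/13439
sqrt(-268050 + Q(613)) = sqrt(-268050 + 31963/13439) = sqrt(-3602291987/13439) = 7*I*sqrt(987983714557)/13439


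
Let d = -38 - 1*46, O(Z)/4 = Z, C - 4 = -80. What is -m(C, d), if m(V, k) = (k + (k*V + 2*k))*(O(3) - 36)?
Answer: 147168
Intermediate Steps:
C = -76 (C = 4 - 80 = -76)
O(Z) = 4*Z
d = -84 (d = -38 - 46 = -84)
m(V, k) = -72*k - 24*V*k (m(V, k) = (k + (k*V + 2*k))*(4*3 - 36) = (k + (V*k + 2*k))*(12 - 36) = (k + (2*k + V*k))*(-24) = (3*k + V*k)*(-24) = -72*k - 24*V*k)
-m(C, d) = -(-24)*(-84)*(3 - 76) = -(-24)*(-84)*(-73) = -1*(-147168) = 147168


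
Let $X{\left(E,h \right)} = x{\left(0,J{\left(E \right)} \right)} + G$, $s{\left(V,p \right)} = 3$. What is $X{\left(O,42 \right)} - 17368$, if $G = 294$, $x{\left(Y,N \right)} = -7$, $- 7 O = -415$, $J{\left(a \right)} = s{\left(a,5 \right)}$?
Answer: $-17081$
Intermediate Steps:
$J{\left(a \right)} = 3$
$O = \frac{415}{7}$ ($O = \left(- \frac{1}{7}\right) \left(-415\right) = \frac{415}{7} \approx 59.286$)
$X{\left(E,h \right)} = 287$ ($X{\left(E,h \right)} = -7 + 294 = 287$)
$X{\left(O,42 \right)} - 17368 = 287 - 17368 = -17081$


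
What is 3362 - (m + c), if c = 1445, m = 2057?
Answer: -140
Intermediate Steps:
3362 - (m + c) = 3362 - (2057 + 1445) = 3362 - 1*3502 = 3362 - 3502 = -140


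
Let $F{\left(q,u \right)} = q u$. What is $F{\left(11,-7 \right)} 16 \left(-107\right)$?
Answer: $131824$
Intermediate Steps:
$F{\left(11,-7 \right)} 16 \left(-107\right) = 11 \left(-7\right) 16 \left(-107\right) = \left(-77\right) 16 \left(-107\right) = \left(-1232\right) \left(-107\right) = 131824$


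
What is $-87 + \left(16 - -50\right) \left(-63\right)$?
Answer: $-4245$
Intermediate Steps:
$-87 + \left(16 - -50\right) \left(-63\right) = -87 + \left(16 + 50\right) \left(-63\right) = -87 + 66 \left(-63\right) = -87 - 4158 = -4245$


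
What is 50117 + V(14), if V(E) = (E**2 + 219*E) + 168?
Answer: 53547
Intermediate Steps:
V(E) = 168 + E**2 + 219*E
50117 + V(14) = 50117 + (168 + 14**2 + 219*14) = 50117 + (168 + 196 + 3066) = 50117 + 3430 = 53547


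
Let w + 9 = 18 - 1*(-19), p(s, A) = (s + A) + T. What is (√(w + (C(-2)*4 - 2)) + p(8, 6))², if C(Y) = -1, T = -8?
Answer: (6 + √22)² ≈ 114.29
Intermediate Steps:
p(s, A) = -8 + A + s (p(s, A) = (s + A) - 8 = (A + s) - 8 = -8 + A + s)
w = 28 (w = -9 + (18 - 1*(-19)) = -9 + (18 + 19) = -9 + 37 = 28)
(√(w + (C(-2)*4 - 2)) + p(8, 6))² = (√(28 + (-1*4 - 2)) + (-8 + 6 + 8))² = (√(28 + (-4 - 2)) + 6)² = (√(28 - 6) + 6)² = (√22 + 6)² = (6 + √22)²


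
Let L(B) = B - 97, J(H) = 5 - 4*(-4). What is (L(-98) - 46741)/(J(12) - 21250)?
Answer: 46936/21229 ≈ 2.2109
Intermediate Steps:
J(H) = 21 (J(H) = 5 + 16 = 21)
L(B) = -97 + B
(L(-98) - 46741)/(J(12) - 21250) = ((-97 - 98) - 46741)/(21 - 21250) = (-195 - 46741)/(-21229) = -46936*(-1/21229) = 46936/21229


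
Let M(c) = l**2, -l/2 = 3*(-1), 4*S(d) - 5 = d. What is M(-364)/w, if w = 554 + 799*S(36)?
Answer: 144/34975 ≈ 0.0041172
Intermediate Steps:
S(d) = 5/4 + d/4
l = 6 (l = -6*(-1) = -2*(-3) = 6)
M(c) = 36 (M(c) = 6**2 = 36)
w = 34975/4 (w = 554 + 799*(5/4 + (1/4)*36) = 554 + 799*(5/4 + 9) = 554 + 799*(41/4) = 554 + 32759/4 = 34975/4 ≈ 8743.8)
M(-364)/w = 36/(34975/4) = 36*(4/34975) = 144/34975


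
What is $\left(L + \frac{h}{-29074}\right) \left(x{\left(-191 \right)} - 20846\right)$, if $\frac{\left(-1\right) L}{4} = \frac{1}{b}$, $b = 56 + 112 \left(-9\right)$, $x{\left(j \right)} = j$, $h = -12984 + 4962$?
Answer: $- \frac{20388113735}{3459806} \approx -5892.9$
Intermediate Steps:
$h = -8022$
$b = -952$ ($b = 56 - 1008 = -952$)
$L = \frac{1}{238}$ ($L = - \frac{4}{-952} = \left(-4\right) \left(- \frac{1}{952}\right) = \frac{1}{238} \approx 0.0042017$)
$\left(L + \frac{h}{-29074}\right) \left(x{\left(-191 \right)} - 20846\right) = \left(\frac{1}{238} - \frac{8022}{-29074}\right) \left(-191 - 20846\right) = \left(\frac{1}{238} - - \frac{4011}{14537}\right) \left(-21037\right) = \left(\frac{1}{238} + \frac{4011}{14537}\right) \left(-21037\right) = \frac{969155}{3459806} \left(-21037\right) = - \frac{20388113735}{3459806}$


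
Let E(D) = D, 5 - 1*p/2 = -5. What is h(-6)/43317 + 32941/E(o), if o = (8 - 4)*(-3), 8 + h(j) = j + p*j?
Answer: -475635635/173268 ≈ -2745.1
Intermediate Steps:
p = 20 (p = 10 - 2*(-5) = 10 + 10 = 20)
h(j) = -8 + 21*j (h(j) = -8 + (j + 20*j) = -8 + 21*j)
o = -12 (o = 4*(-3) = -12)
h(-6)/43317 + 32941/E(o) = (-8 + 21*(-6))/43317 + 32941/(-12) = (-8 - 126)*(1/43317) + 32941*(-1/12) = -134*1/43317 - 32941/12 = -134/43317 - 32941/12 = -475635635/173268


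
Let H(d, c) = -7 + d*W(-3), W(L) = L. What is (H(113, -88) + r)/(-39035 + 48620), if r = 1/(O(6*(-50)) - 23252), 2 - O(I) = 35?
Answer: -298393/8266175 ≈ -0.036098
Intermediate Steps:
O(I) = -33 (O(I) = 2 - 1*35 = 2 - 35 = -33)
H(d, c) = -7 - 3*d (H(d, c) = -7 + d*(-3) = -7 - 3*d)
r = -1/23285 (r = 1/(-33 - 23252) = 1/(-23285) = -1/23285 ≈ -4.2946e-5)
(H(113, -88) + r)/(-39035 + 48620) = ((-7 - 3*113) - 1/23285)/(-39035 + 48620) = ((-7 - 339) - 1/23285)/9585 = (-346 - 1/23285)*(1/9585) = -8056611/23285*1/9585 = -298393/8266175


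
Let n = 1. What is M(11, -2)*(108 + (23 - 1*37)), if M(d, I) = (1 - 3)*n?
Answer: -188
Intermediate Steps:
M(d, I) = -2 (M(d, I) = (1 - 3)*1 = -2*1 = -2)
M(11, -2)*(108 + (23 - 1*37)) = -2*(108 + (23 - 1*37)) = -2*(108 + (23 - 37)) = -2*(108 - 14) = -2*94 = -188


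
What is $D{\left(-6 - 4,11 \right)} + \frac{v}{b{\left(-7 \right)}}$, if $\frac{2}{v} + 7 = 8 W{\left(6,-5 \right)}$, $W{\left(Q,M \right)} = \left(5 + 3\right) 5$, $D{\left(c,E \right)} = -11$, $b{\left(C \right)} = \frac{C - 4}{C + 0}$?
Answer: $- \frac{37859}{3443} \approx -10.996$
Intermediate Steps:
$b{\left(C \right)} = \frac{-4 + C}{C}$
$W{\left(Q,M \right)} = 40$ ($W{\left(Q,M \right)} = 8 \cdot 5 = 40$)
$v = \frac{2}{313}$ ($v = \frac{2}{-7 + 8 \cdot 40} = \frac{2}{-7 + 320} = \frac{2}{313} \approx 0.0063898$)
$D{\left(-6 - 4,11 \right)} + \frac{v}{b{\left(-7 \right)}} = -11 + \frac{1}{\frac{1}{-7} \left(-4 - 7\right)} \frac{2}{313} = -11 + \frac{1}{\left(- \frac{1}{7}\right) \left(-11\right)} \frac{2}{313} = -11 + \frac{1}{\frac{11}{7}} \cdot \frac{2}{313} = -11 + \frac{7}{11} \cdot \frac{2}{313} = -11 + \frac{14}{3443} = - \frac{37859}{3443}$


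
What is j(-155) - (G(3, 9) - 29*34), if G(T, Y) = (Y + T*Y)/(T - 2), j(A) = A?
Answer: 795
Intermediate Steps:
G(T, Y) = (Y + T*Y)/(-2 + T)
j(-155) - (G(3, 9) - 29*34) = -155 - (9*(1 + 3)/(-2 + 3) - 29*34) = -155 - (9*4/1 - 986) = -155 - (9*1*4 - 986) = -155 - (36 - 986) = -155 - 1*(-950) = -155 + 950 = 795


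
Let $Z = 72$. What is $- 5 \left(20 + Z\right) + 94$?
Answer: $-366$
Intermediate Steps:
$- 5 \left(20 + Z\right) + 94 = - 5 \left(20 + 72\right) + 94 = \left(-5\right) 92 + 94 = -460 + 94 = -366$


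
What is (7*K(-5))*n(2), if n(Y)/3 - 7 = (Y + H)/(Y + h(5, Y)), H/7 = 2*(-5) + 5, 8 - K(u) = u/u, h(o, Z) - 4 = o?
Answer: 588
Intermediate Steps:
h(o, Z) = 4 + o
K(u) = 7 (K(u) = 8 - u/u = 8 - 1*1 = 8 - 1 = 7)
H = -35 (H = 7*(2*(-5) + 5) = 7*(-10 + 5) = 7*(-5) = -35)
n(Y) = 21 + 3*(-35 + Y)/(9 + Y) (n(Y) = 21 + 3*((Y - 35)/(Y + (4 + 5))) = 21 + 3*((-35 + Y)/(Y + 9)) = 21 + 3*((-35 + Y)/(9 + Y)) = 21 + 3*(-35 + Y)/(9 + Y))
(7*K(-5))*n(2) = (7*7)*(12*(7 + 2*2)/(9 + 2)) = 49*(12*(7 + 4)/11) = 49*(12*(1/11)*11) = 49*12 = 588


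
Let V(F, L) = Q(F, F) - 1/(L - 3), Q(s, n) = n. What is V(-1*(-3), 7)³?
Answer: 1331/64 ≈ 20.797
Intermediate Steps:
V(F, L) = F - 1/(-3 + L) (V(F, L) = F - 1/(L - 3) = F - 1/(-3 + L))
V(-1*(-3), 7)³ = ((-1 - (-3)*(-3) - 1*(-3)*7)/(-3 + 7))³ = ((-1 - 3*3 + 3*7)/4)³ = ((-1 - 9 + 21)/4)³ = ((¼)*11)³ = (11/4)³ = 1331/64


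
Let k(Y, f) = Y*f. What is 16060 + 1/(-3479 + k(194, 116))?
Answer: 305541501/19025 ≈ 16060.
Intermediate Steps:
16060 + 1/(-3479 + k(194, 116)) = 16060 + 1/(-3479 + 194*116) = 16060 + 1/(-3479 + 22504) = 16060 + 1/19025 = 305541501/19025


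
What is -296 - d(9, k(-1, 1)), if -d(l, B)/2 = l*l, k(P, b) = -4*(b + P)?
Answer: -134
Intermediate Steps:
k(P, b) = -4*P - 4*b (k(P, b) = -4*(P + b) = -4*P - 4*b)
d(l, B) = -2*l**2 (d(l, B) = -2*l*l = -2*l**2)
-296 - d(9, k(-1, 1)) = -296 - (-2)*9**2 = -296 - (-2)*81 = -296 - 1*(-162) = -296 + 162 = -134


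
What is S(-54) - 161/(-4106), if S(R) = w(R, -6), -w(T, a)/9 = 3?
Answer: -110701/4106 ≈ -26.961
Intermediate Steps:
w(T, a) = -27 (w(T, a) = -9*3 = -27)
S(R) = -27
S(-54) - 161/(-4106) = -27 - 161/(-4106) = -27 - 161*(-1)/4106 = -27 - 1*(-161/4106) = -27 + 161/4106 = -110701/4106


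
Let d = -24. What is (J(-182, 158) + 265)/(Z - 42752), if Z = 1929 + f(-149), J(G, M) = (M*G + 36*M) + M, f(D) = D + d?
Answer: 22645/40996 ≈ 0.55237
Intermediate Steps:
f(D) = -24 + D (f(D) = D - 24 = -24 + D)
J(G, M) = 37*M + G*M (J(G, M) = (G*M + 36*M) + M = (36*M + G*M) + M = 37*M + G*M)
Z = 1756 (Z = 1929 + (-24 - 149) = 1929 - 173 = 1756)
(J(-182, 158) + 265)/(Z - 42752) = (158*(37 - 182) + 265)/(1756 - 42752) = (158*(-145) + 265)/(-40996) = (-22910 + 265)*(-1/40996) = -22645*(-1/40996) = 22645/40996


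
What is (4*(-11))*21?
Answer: -924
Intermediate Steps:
(4*(-11))*21 = -44*21 = -924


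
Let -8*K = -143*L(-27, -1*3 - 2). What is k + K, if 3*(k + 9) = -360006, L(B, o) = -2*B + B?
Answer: -956227/8 ≈ -1.1953e+5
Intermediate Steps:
L(B, o) = -B
k = -120011 (k = -9 + (⅓)*(-360006) = -9 - 120002 = -120011)
K = 3861/8 (K = -(-143)*(-1*(-27))/8 = -(-143)*27/8 = -⅛*(-3861) = 3861/8 ≈ 482.63)
k + K = -120011 + 3861/8 = -956227/8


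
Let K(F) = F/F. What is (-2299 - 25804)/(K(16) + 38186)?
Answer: -28103/38187 ≈ -0.73593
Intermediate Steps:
K(F) = 1
(-2299 - 25804)/(K(16) + 38186) = (-2299 - 25804)/(1 + 38186) = -28103/38187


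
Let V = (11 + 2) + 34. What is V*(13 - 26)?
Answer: -611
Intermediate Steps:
V = 47 (V = 13 + 34 = 47)
V*(13 - 26) = 47*(13 - 26) = 47*(-13) = -611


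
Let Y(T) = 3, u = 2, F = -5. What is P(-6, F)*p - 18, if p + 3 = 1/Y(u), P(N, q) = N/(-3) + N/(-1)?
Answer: -118/3 ≈ -39.333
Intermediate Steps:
P(N, q) = -4*N/3 (P(N, q) = N*(-1/3) + N*(-1) = -N/3 - N = -4*N/3)
p = -8/3 (p = -3 + 1/3 = -8/3 ≈ -2.6667)
P(-6, F)*p - 18 = -4/3*(-6)*(-8/3) - 18 = 8*(-8/3) - 18 = -64/3 - 18 = -118/3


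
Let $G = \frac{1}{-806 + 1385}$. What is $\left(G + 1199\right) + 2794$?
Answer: $\frac{2311948}{579} \approx 3993.0$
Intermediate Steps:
$G = \frac{1}{579} \approx 0.0017271$
$\left(G + 1199\right) + 2794 = \left(\frac{1}{579} + 1199\right) + 2794 = \frac{694222}{579} + 2794 = \frac{2311948}{579}$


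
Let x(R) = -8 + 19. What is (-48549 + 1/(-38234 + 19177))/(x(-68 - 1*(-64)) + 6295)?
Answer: -462599147/60086721 ≈ -7.6989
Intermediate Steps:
x(R) = 11
(-48549 + 1/(-38234 + 19177))/(x(-68 - 1*(-64)) + 6295) = (-48549 + 1/(-38234 + 19177))/(11 + 6295) = (-48549 + 1/(-19057))/6306 = (-48549 - 1/19057)*(1/6306) = -925198294/19057*1/6306 = -462599147/60086721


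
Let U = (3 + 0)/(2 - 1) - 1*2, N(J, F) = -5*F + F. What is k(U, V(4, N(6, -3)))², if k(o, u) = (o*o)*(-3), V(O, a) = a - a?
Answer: 9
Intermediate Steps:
N(J, F) = -4*F
V(O, a) = 0
U = 1 (U = 3/1 - 2 = 3*1 - 2 = 3 - 2 = 1)
k(o, u) = -3*o² (k(o, u) = o²*(-3) = -3*o²)
k(U, V(4, N(6, -3)))² = (-3*1²)² = (-3*1)² = (-3)² = 9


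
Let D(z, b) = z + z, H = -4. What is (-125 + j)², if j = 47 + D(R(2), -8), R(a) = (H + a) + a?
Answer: 6084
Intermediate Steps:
R(a) = -4 + 2*a (R(a) = (-4 + a) + a = -4 + 2*a)
D(z, b) = 2*z
j = 47 (j = 47 + 2*(-4 + 2*2) = 47 + 2*(-4 + 4) = 47 + 2*0 = 47 + 0 = 47)
(-125 + j)² = (-125 + 47)² = (-78)² = 6084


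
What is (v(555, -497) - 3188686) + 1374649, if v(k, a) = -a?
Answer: -1813540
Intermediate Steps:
(v(555, -497) - 3188686) + 1374649 = (-1*(-497) - 3188686) + 1374649 = (497 - 3188686) + 1374649 = -3188189 + 1374649 = -1813540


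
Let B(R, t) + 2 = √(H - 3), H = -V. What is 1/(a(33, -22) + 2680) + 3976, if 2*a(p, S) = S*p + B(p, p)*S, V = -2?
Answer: 21752865331/5471042 + 11*I/5471042 ≈ 3976.0 + 2.0106e-6*I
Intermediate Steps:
H = 2 (H = -1*(-2) = 2)
B(R, t) = -2 + I (B(R, t) = -2 + √(2 - 3) = -2 + √(-1) = -2 + I)
a(p, S) = S*p/2 + S*(-2 + I)/2 (a(p, S) = (S*p + (-2 + I)*S)/2 = (S*p + S*(-2 + I))/2 = S*p/2 + S*(-2 + I)/2)
1/(a(33, -22) + 2680) + 3976 = 1/((½)*(-22)*(-2 + I + 33) + 2680) + 3976 = 1/((½)*(-22)*(31 + I) + 2680) + 3976 = 1/((-341 - 11*I) + 2680) + 3976 = 1/(2339 - 11*I) + 3976 = (2339 + 11*I)/5471042 + 3976 = 3976 + (2339 + 11*I)/5471042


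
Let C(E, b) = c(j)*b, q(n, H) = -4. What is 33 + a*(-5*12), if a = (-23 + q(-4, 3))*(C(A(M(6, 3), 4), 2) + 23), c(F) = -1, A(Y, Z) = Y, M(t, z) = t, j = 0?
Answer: 34053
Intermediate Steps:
C(E, b) = -b
a = -567 (a = (-23 - 4)*(-1*2 + 23) = -27*(-2 + 23) = -27*21 = -567)
33 + a*(-5*12) = 33 - (-2835)*12 = 33 - 567*(-60) = 33 + 34020 = 34053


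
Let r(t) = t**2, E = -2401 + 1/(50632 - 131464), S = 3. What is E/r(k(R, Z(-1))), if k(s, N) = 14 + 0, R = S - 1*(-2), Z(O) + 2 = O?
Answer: -194077633/15843072 ≈ -12.250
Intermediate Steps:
Z(O) = -2 + O
R = 5 (R = 3 - 1*(-2) = 3 + 2 = 5)
k(s, N) = 14
E = -194077633/80832 (E = -2401 + 1/(-80832) = -2401 - 1/80832 = -194077633/80832 ≈ -2401.0)
E/r(k(R, Z(-1))) = -194077633/(80832*(14**2)) = -194077633/80832/196 = -194077633/80832*1/196 = -194077633/15843072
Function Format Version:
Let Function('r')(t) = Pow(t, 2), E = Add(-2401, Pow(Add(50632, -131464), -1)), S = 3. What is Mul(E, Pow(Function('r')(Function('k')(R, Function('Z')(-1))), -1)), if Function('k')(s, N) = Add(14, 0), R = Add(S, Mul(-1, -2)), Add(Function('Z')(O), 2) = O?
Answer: Rational(-194077633, 15843072) ≈ -12.250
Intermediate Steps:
Function('Z')(O) = Add(-2, O)
R = 5 (R = Add(3, Mul(-1, -2)) = Add(3, 2) = 5)
Function('k')(s, N) = 14
E = Rational(-194077633, 80832) (E = Add(-2401, Pow(-80832, -1)) = Add(-2401, Rational(-1, 80832)) = Rational(-194077633, 80832) ≈ -2401.0)
Mul(E, Pow(Function('r')(Function('k')(R, Function('Z')(-1))), -1)) = Mul(Rational(-194077633, 80832), Pow(Pow(14, 2), -1)) = Mul(Rational(-194077633, 80832), Pow(196, -1)) = Mul(Rational(-194077633, 80832), Rational(1, 196)) = Rational(-194077633, 15843072)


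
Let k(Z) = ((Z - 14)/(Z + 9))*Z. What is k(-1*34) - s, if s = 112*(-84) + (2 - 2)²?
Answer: 233568/25 ≈ 9342.7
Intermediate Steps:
s = -9408 (s = -9408 + 0² = -9408 + 0 = -9408)
k(Z) = Z*(-14 + Z)/(9 + Z) (k(Z) = ((-14 + Z)/(9 + Z))*Z = Z*(-14 + Z)/(9 + Z))
k(-1*34) - s = (-1*34)*(-14 - 1*34)/(9 - 1*34) - 1*(-9408) = -34*(-14 - 34)/(9 - 34) + 9408 = -34*(-48)/(-25) + 9408 = -34*(-1/25)*(-48) + 9408 = -1632/25 + 9408 = 233568/25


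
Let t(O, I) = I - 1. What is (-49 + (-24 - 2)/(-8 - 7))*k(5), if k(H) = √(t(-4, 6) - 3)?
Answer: -709*√2/15 ≈ -66.845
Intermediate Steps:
t(O, I) = -1 + I
k(H) = √2 (k(H) = √((-1 + 6) - 3) = √(5 - 3) = √2)
(-49 + (-24 - 2)/(-8 - 7))*k(5) = (-49 + (-24 - 2)/(-8 - 7))*√2 = (-49 - 26/(-15))*√2 = (-49 - 26*(-1/15))*√2 = (-49 + 26/15)*√2 = -709*√2/15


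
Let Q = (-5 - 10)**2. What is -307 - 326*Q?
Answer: -73657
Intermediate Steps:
Q = 225 (Q = (-15)**2 = 225)
-307 - 326*Q = -307 - 326*225 = -307 - 73350 = -73657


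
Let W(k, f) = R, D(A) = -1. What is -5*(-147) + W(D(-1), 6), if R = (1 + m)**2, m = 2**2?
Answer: 760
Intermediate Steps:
m = 4
R = 25 (R = (1 + 4)**2 = 5**2 = 25)
W(k, f) = 25
-5*(-147) + W(D(-1), 6) = -5*(-147) + 25 = 735 + 25 = 760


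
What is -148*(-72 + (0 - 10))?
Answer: 12136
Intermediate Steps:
-148*(-72 + (0 - 10)) = -148*(-72 - 10) = -148*(-82) = 12136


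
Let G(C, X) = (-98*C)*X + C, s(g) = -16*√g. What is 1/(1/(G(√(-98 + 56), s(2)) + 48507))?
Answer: 48507 + I*√42*(1 + 1568*√2) ≈ 48507.0 + 14377.0*I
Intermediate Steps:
G(C, X) = C - 98*C*X (G(C, X) = -98*C*X + C = C - 98*C*X)
1/(1/(G(√(-98 + 56), s(2)) + 48507)) = 1/(1/(√(-98 + 56)*(1 - (-1568)*√2) + 48507)) = 1/(1/(√(-42)*(1 + 1568*√2) + 48507)) = 1/(1/((I*√42)*(1 + 1568*√2) + 48507)) = 1/(1/(I*√42*(1 + 1568*√2) + 48507)) = 1/(1/(48507 + I*√42*(1 + 1568*√2))) = 48507 + I*√42*(1 + 1568*√2)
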